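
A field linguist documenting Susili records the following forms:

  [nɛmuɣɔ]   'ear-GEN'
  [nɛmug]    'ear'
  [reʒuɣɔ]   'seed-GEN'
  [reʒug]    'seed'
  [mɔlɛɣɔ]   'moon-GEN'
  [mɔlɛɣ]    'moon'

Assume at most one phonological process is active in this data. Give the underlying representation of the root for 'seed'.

The stem for 'seed' ends in [ɣ] in [reʒuɣɔ] but [g] in [reʒug].
But 'moon' keeps [ɣ] in both environments ([mɔlɛɣɔ], [mɔlɛɣ]), so there is no rule changing /ɣ/ to [g] in isolation.
Therefore /g/ is basic and [ɣ] is derived by intervocalic spirantization (voiced stops become fricatives between vowels).
The underlying form of 'seed' is therefore /reʒug/.

/reʒug/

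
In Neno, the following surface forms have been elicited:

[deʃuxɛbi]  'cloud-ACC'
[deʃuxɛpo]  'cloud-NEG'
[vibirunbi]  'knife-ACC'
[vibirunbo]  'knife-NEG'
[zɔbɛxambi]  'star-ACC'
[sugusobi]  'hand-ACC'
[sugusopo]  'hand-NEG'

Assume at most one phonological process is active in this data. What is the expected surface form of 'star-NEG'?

[zɔbɛxambo]

The NEG morpheme has two allomorphs, [-bo] and [-po].
The ACC suffix, which begins with [b], is invariant after every stem; so [b] is not altered by any rule here.
So the underlying form is /-po/, and voiceless stops become voiced after a nasal.
After 'star', which ends in a nasal, the suffix surfaces as [-bo], giving [zɔbɛxambo].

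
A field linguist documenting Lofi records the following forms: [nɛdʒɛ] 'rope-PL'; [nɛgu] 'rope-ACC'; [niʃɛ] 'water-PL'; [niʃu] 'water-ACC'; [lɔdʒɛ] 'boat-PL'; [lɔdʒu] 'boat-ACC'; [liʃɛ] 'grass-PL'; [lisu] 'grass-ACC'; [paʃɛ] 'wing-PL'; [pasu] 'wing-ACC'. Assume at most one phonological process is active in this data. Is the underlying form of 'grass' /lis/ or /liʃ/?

/lis/

The stem for 'grass' ends in [ʃ] in [liʃɛ] but [s] in [lisu].
But 'water' keeps [ʃ] in both environments ([niʃɛ], [niʃu]), so there is no rule changing /ʃ/ to [s] before the ACC suffix.
So /s/ is underlying, and a rule of palatalization before a front vowel — /g/ and /s/ become palato-alveolar [dʒ] and [ʃ] before a front vowel — gives [ʃ].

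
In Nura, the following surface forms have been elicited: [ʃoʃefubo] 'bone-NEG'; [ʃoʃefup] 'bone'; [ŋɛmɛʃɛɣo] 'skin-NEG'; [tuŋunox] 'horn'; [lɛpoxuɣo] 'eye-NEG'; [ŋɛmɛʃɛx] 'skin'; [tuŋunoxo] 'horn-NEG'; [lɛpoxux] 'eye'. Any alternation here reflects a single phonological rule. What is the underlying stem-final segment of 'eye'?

/ɣ/

The root 'eye' surfaces as [lɛpoxux] and [lɛpoxuɣo], with a stem-final [x] ~ [ɣ] alternation.
The stem 'horn' ([tuŋunox], [tuŋunoxo]) shows [x] unchanged in both environments, so [x] cannot be basic with [ɣ] derived before the NEG suffix.
Therefore /ɣ/ is basic and [x] is derived by word-final obstruent devoicing (voiced obstruents become voiceless word-finally).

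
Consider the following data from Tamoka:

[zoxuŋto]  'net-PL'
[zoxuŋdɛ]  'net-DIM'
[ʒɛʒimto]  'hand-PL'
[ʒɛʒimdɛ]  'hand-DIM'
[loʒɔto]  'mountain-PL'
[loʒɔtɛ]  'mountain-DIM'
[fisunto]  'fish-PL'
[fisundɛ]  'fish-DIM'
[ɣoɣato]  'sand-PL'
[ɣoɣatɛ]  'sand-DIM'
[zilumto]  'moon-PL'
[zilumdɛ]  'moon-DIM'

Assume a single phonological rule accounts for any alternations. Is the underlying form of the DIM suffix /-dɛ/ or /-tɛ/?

The DIM suffix surfaces as [-dɛ] and [-tɛ], depending on the final segment of the stem.
By contrast the PL suffix keeps its initial [t] throughout — that segment must be underlying.
The DIM suffix is therefore /-dɛ/ underlyingly, with post-vocalic devoicing: voiced stops become voiceless after a vowel.

/-dɛ/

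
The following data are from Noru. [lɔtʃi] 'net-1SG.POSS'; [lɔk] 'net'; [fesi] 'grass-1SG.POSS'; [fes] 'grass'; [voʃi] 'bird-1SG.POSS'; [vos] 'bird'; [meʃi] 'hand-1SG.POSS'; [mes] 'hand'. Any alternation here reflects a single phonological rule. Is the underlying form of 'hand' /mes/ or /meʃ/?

The root 'hand' surfaces as [meʃi] and [mes], with a stem-final [ʃ] ~ [s] alternation.
If /s/ were underlying and a rule turned it into [ʃ] before the 1SG.POSS suffix, 'grass' would also alternate; but it has [s] in both [fesi] and [fes].
The underlying segment must be /ʃ/; palato-alveolar /tʃ/ and /ʃ/ become [k] and [s] when no front vowel follows, yielding [s] there.

/meʃ/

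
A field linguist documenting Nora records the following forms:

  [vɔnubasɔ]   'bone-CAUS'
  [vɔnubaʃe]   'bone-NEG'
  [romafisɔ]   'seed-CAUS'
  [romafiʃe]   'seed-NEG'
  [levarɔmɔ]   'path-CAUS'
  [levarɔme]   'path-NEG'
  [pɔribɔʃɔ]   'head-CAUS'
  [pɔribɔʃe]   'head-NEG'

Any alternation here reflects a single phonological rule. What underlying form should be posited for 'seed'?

In [romafisɔ] and [romafiʃe] the final segment of 'seed' alternates: [s] ~ [ʃ].
If /ʃ/ were underlying and a rule turned it into [s] before the CAUS suffix, 'head' would also alternate; but it has [ʃ] in both [pɔribɔʃɔ] and [pɔribɔʃe].
The alternation reflects palatalization before a front vowel: /s/ becomes palato-alveolar [ʃ] before a front vowel. /s/ is underlying.

/romafis/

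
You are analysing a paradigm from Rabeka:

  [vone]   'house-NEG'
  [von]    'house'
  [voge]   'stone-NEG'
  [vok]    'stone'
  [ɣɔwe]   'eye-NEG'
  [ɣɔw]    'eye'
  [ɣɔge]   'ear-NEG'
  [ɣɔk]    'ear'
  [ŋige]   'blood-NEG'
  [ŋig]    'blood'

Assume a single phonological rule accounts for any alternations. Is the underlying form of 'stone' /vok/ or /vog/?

In [voge] and [vok] the final segment of 'stone' alternates: [g] ~ [k].
The stem 'blood' ([ŋige], [ŋig]) shows [g] unchanged in both environments, so [g] cannot be basic with [k] derived in isolation.
Therefore /k/ is basic and [g] is derived by intervocalic voicing (voiceless stops become voiced between vowels).

/vok/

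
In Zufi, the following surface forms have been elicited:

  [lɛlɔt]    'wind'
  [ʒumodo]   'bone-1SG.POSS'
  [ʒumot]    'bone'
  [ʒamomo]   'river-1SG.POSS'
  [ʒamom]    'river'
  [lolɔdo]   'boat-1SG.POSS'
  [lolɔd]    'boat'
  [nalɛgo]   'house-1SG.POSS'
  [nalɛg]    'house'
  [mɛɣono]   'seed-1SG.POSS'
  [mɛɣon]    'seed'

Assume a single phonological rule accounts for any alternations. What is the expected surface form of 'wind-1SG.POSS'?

In [ʒumodo] and [ʒumot] the final segment of 'bone' alternates: [d] ~ [t].
But 'boat' keeps [d] in both environments ([lolɔdo], [lolɔd]), so there is no rule changing /d/ to [t] in isolation.
The alternation reflects intervocalic voicing: voiceless stops become voiced between vowels. /t/ is underlying.
From [lɛlɔt] the stem 'wind' is /lɛlɔt/; between vowels this yields [lɛlɔdo].

[lɛlɔdo]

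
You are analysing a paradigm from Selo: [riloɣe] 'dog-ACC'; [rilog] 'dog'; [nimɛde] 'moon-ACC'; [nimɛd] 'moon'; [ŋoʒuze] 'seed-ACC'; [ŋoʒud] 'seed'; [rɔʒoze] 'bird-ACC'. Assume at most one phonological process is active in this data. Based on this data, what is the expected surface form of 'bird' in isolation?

'seed' shows [z] ~ [d] at the end of the stem ([ŋoʒuze] vs [ŋoʒud]).
If /d/ were underlying and a rule turned it into [z] before the ACC suffix, 'moon' would also alternate; but it has [d] in both [nimɛde] and [nimɛd].
So /z/ is underlying, and a rule of word-final hardening — voiced fricatives become stops word-finally — gives [d].
The one attested form of 'bird', [rɔʒoze], shows underlying /rɔʒoz/. Applying the same rule word-finally gives [rɔʒod].

[rɔʒod]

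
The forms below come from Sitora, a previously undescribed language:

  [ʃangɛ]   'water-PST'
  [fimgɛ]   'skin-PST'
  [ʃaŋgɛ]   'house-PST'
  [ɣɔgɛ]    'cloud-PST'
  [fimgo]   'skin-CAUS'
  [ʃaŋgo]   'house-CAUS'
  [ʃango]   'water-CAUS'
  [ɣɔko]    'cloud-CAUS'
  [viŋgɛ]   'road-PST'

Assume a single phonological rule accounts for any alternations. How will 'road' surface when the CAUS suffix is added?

[viŋgo]

The CAUS suffix surfaces as [-go] and [-ko], depending on the final segment of the stem.
By contrast the PST suffix keeps its initial [g] throughout — that segment must be underlying.
So the underlying form is /-ko/, and voiceless stops become voiced after a nasal.
After 'road', which ends in a nasal, the suffix surfaces as [-go], giving [viŋgo].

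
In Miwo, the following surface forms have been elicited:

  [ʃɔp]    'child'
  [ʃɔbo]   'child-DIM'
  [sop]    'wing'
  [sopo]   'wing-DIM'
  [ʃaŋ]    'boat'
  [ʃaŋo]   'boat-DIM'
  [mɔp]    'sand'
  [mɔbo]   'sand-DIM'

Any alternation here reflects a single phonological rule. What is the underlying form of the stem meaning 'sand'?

The stem for 'sand' ends in [p] in [mɔp] but [b] in [mɔbo].
Compare 'wing', with invariant [p] in [sop] and [sopo]: an analysis with underlying /p/ and a rule producing [b] before the DIM suffix would wrongly predict alternation here too.
The underlying segment must be /b/; voiced obstruents become voiceless word-finally, yielding [p] there.
Hence 'sand' is /mɔb/ underlyingly.

/mɔb/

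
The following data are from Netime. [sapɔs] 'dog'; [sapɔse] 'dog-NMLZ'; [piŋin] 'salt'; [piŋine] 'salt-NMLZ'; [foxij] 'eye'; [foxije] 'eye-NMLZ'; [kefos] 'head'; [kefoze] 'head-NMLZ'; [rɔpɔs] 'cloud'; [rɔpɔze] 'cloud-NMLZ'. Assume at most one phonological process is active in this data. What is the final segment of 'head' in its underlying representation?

The root 'head' surfaces as [kefos] and [kefoze], with a stem-final [s] ~ [z] alternation.
Compare 'dog', with invariant [s] in [sapɔs] and [sapɔse]: an analysis with underlying /s/ and a rule producing [z] before the NMLZ suffix would wrongly predict alternation here too.
Therefore /z/ is basic and [s] is derived by word-final obstruent devoicing (voiced obstruents become voiceless word-finally).

/z/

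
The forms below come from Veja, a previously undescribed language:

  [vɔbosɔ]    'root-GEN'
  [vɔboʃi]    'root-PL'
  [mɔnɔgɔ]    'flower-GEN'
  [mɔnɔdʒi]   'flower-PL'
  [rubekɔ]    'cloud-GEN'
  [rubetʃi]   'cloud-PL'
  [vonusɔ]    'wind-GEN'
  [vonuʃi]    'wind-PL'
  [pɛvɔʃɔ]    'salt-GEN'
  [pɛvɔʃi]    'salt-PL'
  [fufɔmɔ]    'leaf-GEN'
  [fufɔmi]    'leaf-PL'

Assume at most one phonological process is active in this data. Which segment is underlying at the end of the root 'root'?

/s/

The root 'root' surfaces as [vɔbosɔ] and [vɔboʃi], with a stem-final [s] ~ [ʃ] alternation.
But 'salt' keeps [ʃ] in both environments ([pɛvɔʃɔ], [pɛvɔʃi]), so there is no rule changing /ʃ/ to [s] before the GEN suffix.
The alternation reflects palatalization before a front vowel: /k/, /g/ and /s/ become palato-alveolar [tʃ], [dʒ] and [ʃ] before a front vowel. /s/ is underlying.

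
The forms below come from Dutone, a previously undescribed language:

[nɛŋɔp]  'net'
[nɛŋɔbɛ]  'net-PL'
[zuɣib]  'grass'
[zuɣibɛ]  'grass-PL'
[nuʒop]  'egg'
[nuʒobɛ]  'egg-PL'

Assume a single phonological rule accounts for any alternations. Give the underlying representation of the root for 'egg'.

/nuʒop/

The root 'egg' surfaces as [nuʒop] and [nuʒobɛ], with a stem-final [p] ~ [b] alternation.
Compare 'grass', with invariant [b] in [zuɣib] and [zuɣibɛ]: an analysis with underlying /b/ and a rule producing [p] in isolation would wrongly predict alternation here too.
Therefore /p/ is basic and [b] is derived by intervocalic voicing (voiceless stops become voiced between vowels).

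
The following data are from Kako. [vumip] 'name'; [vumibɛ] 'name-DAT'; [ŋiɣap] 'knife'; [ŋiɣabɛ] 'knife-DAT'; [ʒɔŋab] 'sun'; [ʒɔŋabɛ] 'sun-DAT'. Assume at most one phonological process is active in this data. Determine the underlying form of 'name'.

/vumip/

'name' shows [p] ~ [b] at the end of the stem ([vumip] vs [vumibɛ]).
The stem 'sun' ([ʒɔŋab], [ʒɔŋabɛ]) shows [b] unchanged in both environments, so [b] cannot be basic with [p] derived in isolation.
So /p/ is underlying, and a rule of intervocalic voicing — voiceless stops become voiced between vowels — gives [b].
So 'name' = /vumip/.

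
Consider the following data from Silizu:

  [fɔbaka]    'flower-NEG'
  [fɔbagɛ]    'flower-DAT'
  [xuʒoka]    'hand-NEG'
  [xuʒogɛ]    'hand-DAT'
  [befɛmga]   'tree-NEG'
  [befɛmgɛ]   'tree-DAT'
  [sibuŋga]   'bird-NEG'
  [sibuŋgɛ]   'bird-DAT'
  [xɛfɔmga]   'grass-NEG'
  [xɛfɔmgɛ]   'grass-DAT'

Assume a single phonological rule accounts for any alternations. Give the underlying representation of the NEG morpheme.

/-ka/

The NEG morpheme has two allomorphs, [-ga] and [-ka].
The DAT suffix, which begins with [g], is invariant after every stem; so [g] is not altered by any rule here.
So the underlying form is /-ka/, and voiceless stops become voiced after a nasal.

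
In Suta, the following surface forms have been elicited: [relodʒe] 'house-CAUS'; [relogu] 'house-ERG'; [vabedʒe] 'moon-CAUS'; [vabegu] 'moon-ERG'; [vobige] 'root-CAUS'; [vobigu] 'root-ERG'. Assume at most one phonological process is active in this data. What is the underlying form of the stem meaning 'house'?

The root 'house' surfaces as [relodʒe] and [relogu], with a stem-final [dʒ] ~ [g] alternation.
The stem 'root' ([vobige], [vobigu]) shows [g] unchanged in both environments, so [g] cannot be basic with [dʒ] derived before the CAUS suffix.
Therefore /dʒ/ is basic and [g] is derived by depalatalization (palato-alveolar /dʒ/ becomes [g] when no front vowel follows).

/relodʒ/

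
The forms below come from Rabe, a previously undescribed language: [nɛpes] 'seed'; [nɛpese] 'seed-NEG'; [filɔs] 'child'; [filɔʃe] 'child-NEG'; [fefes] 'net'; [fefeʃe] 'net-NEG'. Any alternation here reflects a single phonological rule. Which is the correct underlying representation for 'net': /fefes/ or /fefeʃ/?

The stem for 'net' ends in [s] in [fefes] but [ʃ] in [fefeʃe].
Compare 'seed', with invariant [s] in [nɛpes] and [nɛpese]: an analysis with underlying /s/ and a rule producing [ʃ] before the NEG suffix would wrongly predict alternation here too.
The underlying segment must be /ʃ/; palato-alveolar /ʃ/ becomes [s] when no front vowel follows, yielding [s] there.

/fefeʃ/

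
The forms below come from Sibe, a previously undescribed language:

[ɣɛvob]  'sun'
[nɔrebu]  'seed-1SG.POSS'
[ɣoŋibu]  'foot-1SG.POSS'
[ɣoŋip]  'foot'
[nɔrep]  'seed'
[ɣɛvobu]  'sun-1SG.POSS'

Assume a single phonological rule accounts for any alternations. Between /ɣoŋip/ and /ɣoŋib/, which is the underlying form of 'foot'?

'foot' shows [p] ~ [b] at the end of the stem ([ɣoŋip] vs [ɣoŋibu]).
The stem 'sun' ([ɣɛvob], [ɣɛvobu]) shows [b] unchanged in both environments, so [b] cannot be basic with [p] derived in isolation.
The alternation reflects intervocalic voicing: voiceless stops become voiced between vowels. /p/ is underlying.

/ɣoŋip/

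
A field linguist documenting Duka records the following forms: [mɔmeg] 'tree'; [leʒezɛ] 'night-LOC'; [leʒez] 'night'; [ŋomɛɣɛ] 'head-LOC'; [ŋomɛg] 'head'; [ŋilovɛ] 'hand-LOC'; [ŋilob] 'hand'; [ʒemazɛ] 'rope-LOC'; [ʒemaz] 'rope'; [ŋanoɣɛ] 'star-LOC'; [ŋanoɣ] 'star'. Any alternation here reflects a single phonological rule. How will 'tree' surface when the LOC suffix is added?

'head' shows [ɣ] ~ [g] at the end of the stem ([ŋomɛɣɛ] vs [ŋomɛg]).
The stem 'star' ([ŋanoɣɛ], [ŋanoɣ]) shows [ɣ] unchanged in both environments, so [ɣ] cannot be basic with [g] derived in isolation.
So /g/ is underlying, and a rule of intervocalic spirantization — voiced stops become fricatives between vowels — gives [ɣ].
From [mɔmeg] the stem 'tree' is /mɔmeg/; between vowels this yields [mɔmeɣɛ].

[mɔmeɣɛ]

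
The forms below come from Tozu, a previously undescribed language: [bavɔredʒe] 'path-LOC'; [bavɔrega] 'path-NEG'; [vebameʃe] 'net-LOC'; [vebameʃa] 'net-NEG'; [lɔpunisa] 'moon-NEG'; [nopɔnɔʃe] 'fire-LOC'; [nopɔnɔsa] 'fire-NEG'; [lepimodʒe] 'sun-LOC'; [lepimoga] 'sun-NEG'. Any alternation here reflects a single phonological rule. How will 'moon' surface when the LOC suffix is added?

The root 'fire' surfaces as [nopɔnɔʃe] and [nopɔnɔsa], with a stem-final [ʃ] ~ [s] alternation.
But 'net' keeps [ʃ] in both environments ([vebameʃe], [vebameʃa]), so there is no rule changing /ʃ/ to [s] before the NEG suffix.
So /s/ is underlying, and a rule of palatalization before a front vowel — /g/ and /s/ become palato-alveolar [dʒ] and [ʃ] before a front vowel — gives [ʃ].
From [lɔpunisa] the stem 'moon' is /lɔpunis/; before a front vowel this yields [lɔpuniʃe].

[lɔpuniʃe]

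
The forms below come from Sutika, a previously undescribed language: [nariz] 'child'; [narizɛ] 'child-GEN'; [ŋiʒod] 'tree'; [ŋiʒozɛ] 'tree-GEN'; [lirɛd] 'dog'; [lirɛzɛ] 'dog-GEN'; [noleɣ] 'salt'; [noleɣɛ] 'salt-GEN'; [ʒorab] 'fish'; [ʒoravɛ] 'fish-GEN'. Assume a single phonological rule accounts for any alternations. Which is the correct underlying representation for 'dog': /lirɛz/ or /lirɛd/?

The root 'dog' surfaces as [lirɛd] and [lirɛzɛ], with a stem-final [d] ~ [z] alternation.
If /z/ were underlying and a rule turned it into [d] in isolation, 'child' would also alternate; but it has [z] in both [nariz] and [narizɛ].
So /d/ is underlying, and a rule of intervocalic spirantization — voiced stops become fricatives between vowels — gives [z].

/lirɛd/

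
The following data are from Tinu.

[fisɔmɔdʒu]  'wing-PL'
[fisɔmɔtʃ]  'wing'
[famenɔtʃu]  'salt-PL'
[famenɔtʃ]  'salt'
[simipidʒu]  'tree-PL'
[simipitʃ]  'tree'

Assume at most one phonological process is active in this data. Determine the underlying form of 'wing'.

The root 'wing' surfaces as [fisɔmɔdʒu] and [fisɔmɔtʃ], with a stem-final [dʒ] ~ [tʃ] alternation.
The stem 'salt' ([famenɔtʃu], [famenɔtʃ]) shows [tʃ] unchanged in both environments, so [tʃ] cannot be basic with [dʒ] derived before the PL suffix.
The underlying segment must be /dʒ/; voiced obstruents become voiceless word-finally, yielding [tʃ] there.

/fisɔmɔdʒ/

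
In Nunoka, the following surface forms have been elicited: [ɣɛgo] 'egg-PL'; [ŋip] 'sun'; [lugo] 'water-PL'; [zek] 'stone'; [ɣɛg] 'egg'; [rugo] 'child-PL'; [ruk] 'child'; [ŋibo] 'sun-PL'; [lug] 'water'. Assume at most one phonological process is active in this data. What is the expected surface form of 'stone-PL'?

In [ruk] and [rugo] the final segment of 'child' alternates: [k] ~ [g].
Compare 'water', with invariant [g] in [lug] and [lugo]: an analysis with underlying /g/ and a rule producing [k] in isolation would wrongly predict alternation here too.
Therefore /k/ is basic and [g] is derived by intervocalic voicing (voiceless stops become voiced between vowels).
From [zek] the stem 'stone' is /zek/; between vowels this yields [zego].

[zego]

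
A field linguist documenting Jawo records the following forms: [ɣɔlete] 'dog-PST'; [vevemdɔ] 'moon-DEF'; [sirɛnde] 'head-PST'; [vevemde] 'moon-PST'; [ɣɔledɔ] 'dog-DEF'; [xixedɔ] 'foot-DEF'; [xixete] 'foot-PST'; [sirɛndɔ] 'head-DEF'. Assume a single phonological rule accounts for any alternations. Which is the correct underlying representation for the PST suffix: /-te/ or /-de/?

/-te/

The PST suffix surfaces as [-de] and [-te], depending on the final segment of the stem.
By contrast the DEF suffix keeps its initial [d] throughout — that segment must be underlying.
So the underlying form is /-te/, and voiceless stops become voiced after a nasal.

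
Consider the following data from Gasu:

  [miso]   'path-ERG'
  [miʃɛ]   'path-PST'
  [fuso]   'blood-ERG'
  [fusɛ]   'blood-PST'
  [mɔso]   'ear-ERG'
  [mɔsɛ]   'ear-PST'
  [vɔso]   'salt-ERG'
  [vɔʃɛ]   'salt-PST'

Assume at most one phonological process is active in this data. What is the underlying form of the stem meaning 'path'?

The root 'path' surfaces as [miso] and [miʃɛ], with a stem-final [s] ~ [ʃ] alternation.
Compare 'blood', with invariant [s] in [fuso] and [fusɛ]: an analysis with underlying /s/ and a rule producing [ʃ] before the PST suffix would wrongly predict alternation here too.
So /ʃ/ is underlying, and a rule of depalatalization — palato-alveolar /ʃ/ becomes [s] when no front vowel follows — gives [s].
The underlying form of 'path' is therefore /miʃ/.

/miʃ/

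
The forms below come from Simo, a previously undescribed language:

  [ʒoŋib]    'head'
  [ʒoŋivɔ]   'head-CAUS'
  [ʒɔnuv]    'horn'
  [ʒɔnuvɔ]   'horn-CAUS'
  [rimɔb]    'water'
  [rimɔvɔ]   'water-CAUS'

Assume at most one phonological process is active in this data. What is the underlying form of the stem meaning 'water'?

'water' shows [b] ~ [v] at the end of the stem ([rimɔb] vs [rimɔvɔ]).
Compare 'horn', with invariant [v] in [ʒɔnuv] and [ʒɔnuvɔ]: an analysis with underlying /v/ and a rule producing [b] in isolation would wrongly predict alternation here too.
Therefore /b/ is basic and [v] is derived by intervocalic spirantization (voiced stops become fricatives between vowels).
So 'water' = /rimɔb/.

/rimɔb/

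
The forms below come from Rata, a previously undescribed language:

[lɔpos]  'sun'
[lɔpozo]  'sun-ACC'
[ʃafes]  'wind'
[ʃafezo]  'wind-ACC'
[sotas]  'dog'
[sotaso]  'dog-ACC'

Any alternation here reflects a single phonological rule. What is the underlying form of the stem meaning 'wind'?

/ʃafez/

In [ʃafes] and [ʃafezo] the final segment of 'wind' alternates: [s] ~ [z].
If /s/ were underlying and a rule turned it into [z] before the ACC suffix, 'dog' would also alternate; but it has [s] in both [sotas] and [sotaso].
The alternation reflects word-final obstruent devoicing: voiced obstruents become voiceless word-finally. /z/ is underlying.
The underlying form of 'wind' is therefore /ʃafez/.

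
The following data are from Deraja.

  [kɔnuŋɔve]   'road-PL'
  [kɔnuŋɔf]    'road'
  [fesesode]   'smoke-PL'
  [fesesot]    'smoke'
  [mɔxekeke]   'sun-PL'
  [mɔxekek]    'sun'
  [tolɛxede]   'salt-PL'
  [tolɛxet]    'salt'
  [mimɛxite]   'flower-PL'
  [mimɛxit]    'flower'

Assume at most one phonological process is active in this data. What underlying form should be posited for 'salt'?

The stem for 'salt' ends in [d] in [tolɛxede] but [t] in [tolɛxet].
The stem 'flower' ([mimɛxite], [mimɛxit]) shows [t] unchanged in both environments, so [t] cannot be basic with [d] derived before the PL suffix.
The alternation reflects word-final obstruent devoicing: voiced obstruents become voiceless word-finally. /d/ is underlying.
So 'salt' = /tolɛxed/.

/tolɛxed/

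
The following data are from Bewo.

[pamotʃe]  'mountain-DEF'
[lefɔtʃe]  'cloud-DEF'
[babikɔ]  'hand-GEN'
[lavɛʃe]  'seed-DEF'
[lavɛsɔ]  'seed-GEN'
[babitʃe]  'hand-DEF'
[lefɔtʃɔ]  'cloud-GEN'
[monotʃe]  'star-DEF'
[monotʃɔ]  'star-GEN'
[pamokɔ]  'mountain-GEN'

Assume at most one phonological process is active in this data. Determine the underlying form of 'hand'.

The stem for 'hand' ends in [tʃ] in [babitʃe] but [k] in [babikɔ].
If /tʃ/ were underlying and a rule turned it into [k] before the GEN suffix, 'cloud' would also alternate; but it has [tʃ] in both [lefɔtʃe] and [lefɔtʃɔ].
So /k/ is underlying, and a rule of palatalization before a front vowel — /k/ and /s/ become palato-alveolar [tʃ] and [ʃ] before a front vowel — gives [tʃ].
The underlying form of 'hand' is therefore /babik/.

/babik/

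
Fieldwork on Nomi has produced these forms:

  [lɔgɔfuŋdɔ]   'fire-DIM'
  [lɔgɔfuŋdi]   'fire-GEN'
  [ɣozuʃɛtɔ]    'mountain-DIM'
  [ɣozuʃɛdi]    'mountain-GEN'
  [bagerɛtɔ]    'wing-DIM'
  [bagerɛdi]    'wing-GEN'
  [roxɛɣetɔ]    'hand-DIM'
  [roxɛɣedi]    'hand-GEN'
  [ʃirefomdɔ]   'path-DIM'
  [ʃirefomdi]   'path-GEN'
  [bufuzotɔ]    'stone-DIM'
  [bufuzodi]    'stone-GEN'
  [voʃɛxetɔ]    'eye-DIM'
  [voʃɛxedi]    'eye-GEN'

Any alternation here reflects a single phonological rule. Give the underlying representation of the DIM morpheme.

/-tɔ/

The DIM suffix surfaces as [-dɔ] and [-tɔ], depending on the final segment of the stem.
The GEN suffix, which begins with [d], is invariant after every stem; so [d] is not altered by any rule here.
The DIM suffix is therefore /-tɔ/ underlyingly, with post-nasal voicing: voiceless stops become voiced after a nasal.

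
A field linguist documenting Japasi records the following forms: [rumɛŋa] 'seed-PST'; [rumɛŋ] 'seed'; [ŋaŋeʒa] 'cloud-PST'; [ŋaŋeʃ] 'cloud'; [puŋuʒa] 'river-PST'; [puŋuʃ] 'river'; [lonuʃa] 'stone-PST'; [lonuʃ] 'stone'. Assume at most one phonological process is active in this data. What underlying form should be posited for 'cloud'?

/ŋaŋeʒ/

In [ŋaŋeʒa] and [ŋaŋeʃ] the final segment of 'cloud' alternates: [ʒ] ~ [ʃ].
But 'stone' keeps [ʃ] in both environments ([lonuʃa], [lonuʃ]), so there is no rule changing /ʃ/ to [ʒ] before the PST suffix.
Therefore /ʒ/ is basic and [ʃ] is derived by word-final obstruent devoicing (voiced obstruents become voiceless word-finally).
So 'cloud' = /ŋaŋeʒ/.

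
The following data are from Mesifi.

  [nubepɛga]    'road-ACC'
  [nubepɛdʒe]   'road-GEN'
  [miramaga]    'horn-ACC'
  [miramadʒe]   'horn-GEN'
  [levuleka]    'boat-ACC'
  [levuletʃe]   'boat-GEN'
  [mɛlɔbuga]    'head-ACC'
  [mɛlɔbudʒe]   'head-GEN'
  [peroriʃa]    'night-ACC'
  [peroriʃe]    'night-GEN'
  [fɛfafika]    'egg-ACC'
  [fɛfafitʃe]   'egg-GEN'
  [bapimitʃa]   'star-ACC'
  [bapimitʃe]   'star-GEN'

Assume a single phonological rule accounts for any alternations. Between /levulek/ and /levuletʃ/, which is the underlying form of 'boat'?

The stem for 'boat' ends in [k] in [levuleka] but [tʃ] in [levuletʃe].
Compare 'star', with invariant [tʃ] in [bapimitʃa] and [bapimitʃe]: an analysis with underlying /tʃ/ and a rule producing [k] before the ACC suffix would wrongly predict alternation here too.
Therefore /k/ is basic and [tʃ] is derived by palatalization before a front vowel (/k/ and /g/ become palato-alveolar [tʃ] and [dʒ] before a front vowel).

/levulek/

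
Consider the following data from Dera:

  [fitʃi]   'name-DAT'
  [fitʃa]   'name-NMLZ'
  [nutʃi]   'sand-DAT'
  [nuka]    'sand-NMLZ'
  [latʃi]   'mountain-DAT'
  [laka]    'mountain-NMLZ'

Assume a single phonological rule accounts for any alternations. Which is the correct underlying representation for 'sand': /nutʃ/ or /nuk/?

The root 'sand' surfaces as [nutʃi] and [nuka], with a stem-final [tʃ] ~ [k] alternation.
The stem 'name' ([fitʃi], [fitʃa]) shows [tʃ] unchanged in both environments, so [tʃ] cannot be basic with [k] derived before the NMLZ suffix.
The underlying segment must be /k/; /k/ becomes palato-alveolar [tʃ] before a front vowel, yielding [tʃ] there.

/nuk/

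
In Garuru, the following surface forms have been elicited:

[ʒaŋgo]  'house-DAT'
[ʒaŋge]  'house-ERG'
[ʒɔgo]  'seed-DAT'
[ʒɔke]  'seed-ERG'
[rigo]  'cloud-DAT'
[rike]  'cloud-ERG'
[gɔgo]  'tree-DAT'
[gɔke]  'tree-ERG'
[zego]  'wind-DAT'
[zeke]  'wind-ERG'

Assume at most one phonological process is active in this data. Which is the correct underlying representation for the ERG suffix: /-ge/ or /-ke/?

/-ke/

The ERG morpheme has two allomorphs, [-ge] and [-ke].
By contrast the DAT suffix keeps its initial [g] throughout — that segment must be underlying.
So the underlying form is /-ke/, and voiceless stops become voiced after a nasal.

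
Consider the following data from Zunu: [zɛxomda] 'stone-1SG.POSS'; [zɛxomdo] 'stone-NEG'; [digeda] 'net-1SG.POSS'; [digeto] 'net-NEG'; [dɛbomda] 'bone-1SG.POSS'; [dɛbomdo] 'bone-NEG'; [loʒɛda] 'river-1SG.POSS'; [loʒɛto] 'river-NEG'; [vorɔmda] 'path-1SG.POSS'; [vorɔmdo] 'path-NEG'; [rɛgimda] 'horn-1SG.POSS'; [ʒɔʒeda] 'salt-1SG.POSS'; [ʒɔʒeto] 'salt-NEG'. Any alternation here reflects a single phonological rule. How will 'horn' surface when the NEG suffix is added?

[rɛgimdo]

The NEG suffix surfaces as [-do] and [-to], depending on the final segment of the stem.
The 1SG.POSS suffix, which begins with [d], is invariant after every stem; so [d] is not altered by any rule here.
So the underlying form is /-to/, and voiceless stops become voiced after a nasal.
After 'horn', which ends in a nasal, the suffix surfaces as [-do], giving [rɛgimdo].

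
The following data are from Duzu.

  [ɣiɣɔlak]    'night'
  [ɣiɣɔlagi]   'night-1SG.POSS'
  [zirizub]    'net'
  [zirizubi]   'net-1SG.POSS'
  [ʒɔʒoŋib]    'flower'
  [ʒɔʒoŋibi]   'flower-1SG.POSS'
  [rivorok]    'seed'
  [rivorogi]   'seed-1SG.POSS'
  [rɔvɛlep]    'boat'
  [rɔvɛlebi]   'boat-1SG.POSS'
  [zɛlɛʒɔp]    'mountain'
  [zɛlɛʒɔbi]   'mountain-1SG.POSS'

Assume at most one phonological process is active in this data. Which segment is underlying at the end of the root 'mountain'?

The stem for 'mountain' ends in [p] in [zɛlɛʒɔp] but [b] in [zɛlɛʒɔbi].
If /b/ were underlying and a rule turned it into [p] in isolation, 'flower' would also alternate; but it has [b] in both [ʒɔʒoŋib] and [ʒɔʒoŋibi].
Therefore /p/ is basic and [b] is derived by intervocalic voicing (voiceless stops become voiced between vowels).

/p/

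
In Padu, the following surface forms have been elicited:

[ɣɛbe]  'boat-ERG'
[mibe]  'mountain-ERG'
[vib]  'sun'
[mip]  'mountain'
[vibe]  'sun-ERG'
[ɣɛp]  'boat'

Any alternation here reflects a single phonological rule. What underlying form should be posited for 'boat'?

/ɣɛp/

'boat' shows [p] ~ [b] at the end of the stem ([ɣɛp] vs [ɣɛbe]).
But 'sun' keeps [b] in both environments ([vib], [vibe]), so there is no rule changing /b/ to [p] in isolation.
So /p/ is underlying, and a rule of intervocalic voicing — voiceless stops become voiced between vowels — gives [b].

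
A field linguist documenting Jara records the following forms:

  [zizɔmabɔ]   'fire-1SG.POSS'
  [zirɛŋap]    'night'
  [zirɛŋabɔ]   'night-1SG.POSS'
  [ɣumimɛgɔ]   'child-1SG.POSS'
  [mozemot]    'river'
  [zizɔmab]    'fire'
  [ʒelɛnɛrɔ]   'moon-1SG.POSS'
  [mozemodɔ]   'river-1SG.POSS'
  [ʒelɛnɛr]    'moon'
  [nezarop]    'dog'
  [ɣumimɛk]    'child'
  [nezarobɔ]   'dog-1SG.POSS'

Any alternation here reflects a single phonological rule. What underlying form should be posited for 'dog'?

The root 'dog' surfaces as [nezarop] and [nezarobɔ], with a stem-final [p] ~ [b] alternation.
But 'fire' keeps [b] in both environments ([zizɔmab], [zizɔmabɔ]), so there is no rule changing /b/ to [p] in isolation.
The underlying segment must be /p/; voiceless stops become voiced between vowels, yielding [b] there.

/nezarop/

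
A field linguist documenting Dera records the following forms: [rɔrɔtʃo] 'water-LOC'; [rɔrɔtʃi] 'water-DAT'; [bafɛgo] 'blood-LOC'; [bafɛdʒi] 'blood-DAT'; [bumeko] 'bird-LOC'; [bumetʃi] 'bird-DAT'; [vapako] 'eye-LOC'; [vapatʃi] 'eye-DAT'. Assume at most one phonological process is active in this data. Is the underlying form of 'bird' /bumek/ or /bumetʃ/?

/bumek/

In [bumeko] and [bumetʃi] the final segment of 'bird' alternates: [k] ~ [tʃ].
But 'water' keeps [tʃ] in both environments ([rɔrɔtʃo], [rɔrɔtʃi]), so there is no rule changing /tʃ/ to [k] before the LOC suffix.
The alternation reflects palatalization before a front vowel: /k/ and /g/ become palato-alveolar [tʃ] and [dʒ] before a front vowel. /k/ is underlying.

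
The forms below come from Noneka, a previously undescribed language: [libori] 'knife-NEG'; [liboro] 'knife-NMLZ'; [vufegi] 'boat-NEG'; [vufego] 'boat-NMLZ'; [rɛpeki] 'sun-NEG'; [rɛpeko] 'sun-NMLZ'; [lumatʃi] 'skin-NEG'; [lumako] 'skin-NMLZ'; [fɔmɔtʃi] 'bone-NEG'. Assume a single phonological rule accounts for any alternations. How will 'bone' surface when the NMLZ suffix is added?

The stem for 'skin' ends in [tʃ] in [lumatʃi] but [k] in [lumako].
If /k/ were underlying and a rule turned it into [tʃ] before the NEG suffix, 'sun' would also alternate; but it has [k] in both [rɛpeki] and [rɛpeko].
So /tʃ/ is underlying, and a rule of depalatalization — palato-alveolar /tʃ/ becomes [k] when no front vowel follows — gives [k].
From [fɔmɔtʃi] the stem 'bone' is /fɔmɔtʃ/; when no front vowel follows this yields [fɔmɔko].

[fɔmɔko]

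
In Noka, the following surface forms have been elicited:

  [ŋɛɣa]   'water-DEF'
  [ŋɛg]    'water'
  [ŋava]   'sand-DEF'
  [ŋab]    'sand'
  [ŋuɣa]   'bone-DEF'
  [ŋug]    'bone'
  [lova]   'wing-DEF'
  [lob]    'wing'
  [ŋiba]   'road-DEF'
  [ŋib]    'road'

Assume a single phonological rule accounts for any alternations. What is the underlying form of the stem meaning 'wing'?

/lov/

In [lova] and [lob] the final segment of 'wing' alternates: [v] ~ [b].
Compare 'road', with invariant [b] in [ŋiba] and [ŋib]: an analysis with underlying /b/ and a rule producing [v] before the DEF suffix would wrongly predict alternation here too.
The underlying segment must be /v/; voiced fricatives become stops word-finally, yielding [b] there.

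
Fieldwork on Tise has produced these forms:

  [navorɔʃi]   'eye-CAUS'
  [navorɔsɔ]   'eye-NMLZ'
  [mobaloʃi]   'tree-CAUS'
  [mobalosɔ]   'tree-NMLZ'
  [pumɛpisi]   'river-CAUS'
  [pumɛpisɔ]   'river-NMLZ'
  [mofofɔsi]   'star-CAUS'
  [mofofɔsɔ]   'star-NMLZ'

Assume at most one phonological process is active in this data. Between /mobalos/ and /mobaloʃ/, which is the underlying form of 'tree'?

The root 'tree' surfaces as [mobaloʃi] and [mobalosɔ], with a stem-final [ʃ] ~ [s] alternation.
The stem 'river' ([pumɛpisi], [pumɛpisɔ]) shows [s] unchanged in both environments, so [s] cannot be basic with [ʃ] derived before the CAUS suffix.
Therefore /ʃ/ is basic and [s] is derived by depalatalization (palato-alveolar /ʃ/ becomes [s] when no front vowel follows).

/mobaloʃ/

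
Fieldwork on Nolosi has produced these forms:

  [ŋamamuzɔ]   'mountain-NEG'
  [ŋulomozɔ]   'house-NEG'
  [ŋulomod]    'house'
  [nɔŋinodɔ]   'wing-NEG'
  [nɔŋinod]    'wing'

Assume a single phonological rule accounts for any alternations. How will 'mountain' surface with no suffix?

In [ŋulomozɔ] and [ŋulomod] the final segment of 'house' alternates: [z] ~ [d].
But 'wing' keeps [d] in both environments ([nɔŋinodɔ], [nɔŋinod]), so there is no rule changing /d/ to [z] before the NEG suffix.
The alternation reflects word-final hardening: voiced fricatives become stops word-finally. /z/ is underlying.
From [ŋamamuzɔ] the stem 'mountain' is /ŋamamuz/; word-finally this yields [ŋamamud].

[ŋamamud]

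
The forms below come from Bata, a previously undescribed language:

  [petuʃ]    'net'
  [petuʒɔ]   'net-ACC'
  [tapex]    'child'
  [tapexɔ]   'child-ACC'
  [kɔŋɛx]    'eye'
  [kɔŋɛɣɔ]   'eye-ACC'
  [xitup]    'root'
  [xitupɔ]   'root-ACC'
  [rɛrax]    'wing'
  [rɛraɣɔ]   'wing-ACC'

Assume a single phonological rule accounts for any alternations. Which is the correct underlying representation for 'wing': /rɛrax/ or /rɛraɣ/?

In [rɛrax] and [rɛraɣɔ] the final segment of 'wing' alternates: [x] ~ [ɣ].
Compare 'child', with invariant [x] in [tapex] and [tapexɔ]: an analysis with underlying /x/ and a rule producing [ɣ] before the ACC suffix would wrongly predict alternation here too.
The underlying segment must be /ɣ/; voiced obstruents become voiceless word-finally, yielding [x] there.

/rɛraɣ/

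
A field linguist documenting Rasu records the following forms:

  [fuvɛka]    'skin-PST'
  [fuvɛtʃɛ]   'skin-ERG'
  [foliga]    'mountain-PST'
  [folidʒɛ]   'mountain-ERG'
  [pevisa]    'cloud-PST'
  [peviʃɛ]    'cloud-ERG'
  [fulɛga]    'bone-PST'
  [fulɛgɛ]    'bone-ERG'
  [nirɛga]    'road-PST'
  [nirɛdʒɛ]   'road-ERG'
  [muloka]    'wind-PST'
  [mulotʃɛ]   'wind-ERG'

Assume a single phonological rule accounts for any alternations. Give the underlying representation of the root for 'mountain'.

The root 'mountain' surfaces as [foliga] and [folidʒɛ], with a stem-final [g] ~ [dʒ] alternation.
Compare 'bone', with invariant [g] in [fulɛga] and [fulɛgɛ]: an analysis with underlying /g/ and a rule producing [dʒ] before the ERG suffix would wrongly predict alternation here too.
So /dʒ/ is underlying, and a rule of depalatalization — palato-alveolar /tʃ/, /dʒ/ and /ʃ/ become [k], [g] and [s] when no front vowel follows — gives [g].

/folidʒ/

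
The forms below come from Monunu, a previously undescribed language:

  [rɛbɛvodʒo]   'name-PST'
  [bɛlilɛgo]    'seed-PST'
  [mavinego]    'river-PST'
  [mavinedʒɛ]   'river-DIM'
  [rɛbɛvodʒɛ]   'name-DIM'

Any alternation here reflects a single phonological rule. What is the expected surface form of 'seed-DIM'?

In [mavinedʒɛ] and [mavinego] the final segment of 'river' alternates: [dʒ] ~ [g].
If /dʒ/ were underlying and a rule turned it into [g] before the PST suffix, 'name' would also alternate; but it has [dʒ] in both [rɛbɛvodʒɛ] and [rɛbɛvodʒo].
The alternation reflects palatalization before a front vowel: /g/ becomes palato-alveolar [dʒ] before a front vowel. /g/ is underlying.
The one attested form of 'seed', [bɛlilɛgo], shows underlying /bɛlilɛg/. Applying the same rule before a front vowel gives [bɛlilɛdʒɛ].

[bɛlilɛdʒɛ]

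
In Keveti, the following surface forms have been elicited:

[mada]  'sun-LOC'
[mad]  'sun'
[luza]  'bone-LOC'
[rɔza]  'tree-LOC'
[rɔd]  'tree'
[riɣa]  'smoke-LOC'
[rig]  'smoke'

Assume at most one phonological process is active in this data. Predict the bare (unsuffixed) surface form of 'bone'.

[lud]

The stem for 'tree' ends in [z] in [rɔza] but [d] in [rɔd].
If /d/ were underlying and a rule turned it into [z] before the LOC suffix, 'sun' would also alternate; but it has [d] in both [mada] and [mad].
Therefore /z/ is basic and [d] is derived by word-final hardening (voiced fricatives become stops word-finally).
The one attested form of 'bone', [luza], shows underlying /luz/. Applying the same rule word-finally gives [lud].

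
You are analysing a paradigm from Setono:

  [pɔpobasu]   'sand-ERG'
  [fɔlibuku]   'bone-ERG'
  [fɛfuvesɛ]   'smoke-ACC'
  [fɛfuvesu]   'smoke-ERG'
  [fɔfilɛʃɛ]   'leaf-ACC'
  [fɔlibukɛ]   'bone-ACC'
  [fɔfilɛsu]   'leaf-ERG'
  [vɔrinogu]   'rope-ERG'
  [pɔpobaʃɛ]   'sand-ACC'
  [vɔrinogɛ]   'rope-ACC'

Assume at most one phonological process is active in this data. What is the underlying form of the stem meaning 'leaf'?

In [fɔfilɛʃɛ] and [fɔfilɛsu] the final segment of 'leaf' alternates: [ʃ] ~ [s].
Compare 'smoke', with invariant [s] in [fɛfuvesɛ] and [fɛfuvesu]: an analysis with underlying /s/ and a rule producing [ʃ] before the ACC suffix would wrongly predict alternation here too.
The underlying segment must be /ʃ/; palato-alveolar /ʃ/ becomes [s] when no front vowel follows, yielding [s] there.

/fɔfilɛʃ/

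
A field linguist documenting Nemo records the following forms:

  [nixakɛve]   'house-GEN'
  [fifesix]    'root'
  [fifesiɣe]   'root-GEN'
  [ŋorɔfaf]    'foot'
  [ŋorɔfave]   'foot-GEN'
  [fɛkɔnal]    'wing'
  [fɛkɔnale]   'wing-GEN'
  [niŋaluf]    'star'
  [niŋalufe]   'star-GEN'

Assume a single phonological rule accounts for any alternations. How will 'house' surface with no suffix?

[nixakɛf]

'foot' shows [f] ~ [v] at the end of the stem ([ŋorɔfaf] vs [ŋorɔfave]).
But 'star' keeps [f] in both environments ([niŋaluf], [niŋalufe]), so there is no rule changing /f/ to [v] before the GEN suffix.
The underlying segment must be /v/; voiced obstruents become voiceless word-finally, yielding [f] there.
The one attested form of 'house', [nixakɛve], shows underlying /nixakɛv/. Applying the same rule word-finally gives [nixakɛf].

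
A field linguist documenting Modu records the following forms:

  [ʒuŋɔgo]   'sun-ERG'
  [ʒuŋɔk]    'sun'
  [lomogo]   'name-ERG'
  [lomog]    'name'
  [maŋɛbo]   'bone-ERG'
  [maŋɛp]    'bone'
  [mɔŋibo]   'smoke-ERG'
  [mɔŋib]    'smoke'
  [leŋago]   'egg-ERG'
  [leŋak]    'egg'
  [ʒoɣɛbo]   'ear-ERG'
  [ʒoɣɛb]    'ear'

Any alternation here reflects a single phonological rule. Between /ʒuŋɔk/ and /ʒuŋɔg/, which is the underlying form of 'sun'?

'sun' shows [g] ~ [k] at the end of the stem ([ʒuŋɔgo] vs [ʒuŋɔk]).
If /g/ were underlying and a rule turned it into [k] in isolation, 'name' would also alternate; but it has [g] in both [lomogo] and [lomog].
So /k/ is underlying, and a rule of intervocalic voicing — voiceless stops become voiced between vowels — gives [g].

/ʒuŋɔk/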